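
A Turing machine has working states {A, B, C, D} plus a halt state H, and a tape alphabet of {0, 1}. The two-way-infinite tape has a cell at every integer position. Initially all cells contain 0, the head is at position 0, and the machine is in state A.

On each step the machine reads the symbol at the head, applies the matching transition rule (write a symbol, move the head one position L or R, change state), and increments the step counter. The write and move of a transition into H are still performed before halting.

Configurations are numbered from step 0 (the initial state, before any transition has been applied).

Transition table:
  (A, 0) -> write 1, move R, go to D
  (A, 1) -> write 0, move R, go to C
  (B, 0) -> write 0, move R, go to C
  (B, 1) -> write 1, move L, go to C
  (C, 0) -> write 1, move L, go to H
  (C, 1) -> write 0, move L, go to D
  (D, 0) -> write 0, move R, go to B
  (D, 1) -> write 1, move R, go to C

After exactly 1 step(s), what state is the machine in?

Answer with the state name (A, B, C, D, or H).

Step 1: in state A at pos 0, read 0 -> (A,0)->write 1,move R,goto D. Now: state=D, head=1, tape[-1..2]=0100 (head:   ^)

Answer: D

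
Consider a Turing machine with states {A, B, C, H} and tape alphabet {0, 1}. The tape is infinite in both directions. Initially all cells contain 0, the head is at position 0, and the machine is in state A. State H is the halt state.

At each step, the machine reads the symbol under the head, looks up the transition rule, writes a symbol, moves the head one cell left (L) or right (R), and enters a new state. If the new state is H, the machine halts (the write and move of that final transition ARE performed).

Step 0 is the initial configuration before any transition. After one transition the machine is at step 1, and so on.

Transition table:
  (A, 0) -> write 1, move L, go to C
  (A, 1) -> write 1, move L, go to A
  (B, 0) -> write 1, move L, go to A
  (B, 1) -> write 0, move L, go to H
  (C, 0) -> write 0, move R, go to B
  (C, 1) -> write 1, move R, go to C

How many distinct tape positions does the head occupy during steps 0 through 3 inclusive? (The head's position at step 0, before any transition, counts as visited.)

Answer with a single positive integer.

Step 1: in state A at pos 0, read 0 -> (A,0)->write 1,move L,goto C. Now: state=C, head=-1, tape[-2..1]=0010 (head:  ^)
Step 2: in state C at pos -1, read 0 -> (C,0)->write 0,move R,goto B. Now: state=B, head=0, tape[-2..1]=0010 (head:   ^)
Step 3: in state B at pos 0, read 1 -> (B,1)->write 0,move L,goto H. Now: state=H, head=-1, tape[-2..1]=0000 (head:  ^)
Head positions at steps 0..3: starting at 0, distinct positions visited = {-1, 0} -> 2 position(s)

Answer: 2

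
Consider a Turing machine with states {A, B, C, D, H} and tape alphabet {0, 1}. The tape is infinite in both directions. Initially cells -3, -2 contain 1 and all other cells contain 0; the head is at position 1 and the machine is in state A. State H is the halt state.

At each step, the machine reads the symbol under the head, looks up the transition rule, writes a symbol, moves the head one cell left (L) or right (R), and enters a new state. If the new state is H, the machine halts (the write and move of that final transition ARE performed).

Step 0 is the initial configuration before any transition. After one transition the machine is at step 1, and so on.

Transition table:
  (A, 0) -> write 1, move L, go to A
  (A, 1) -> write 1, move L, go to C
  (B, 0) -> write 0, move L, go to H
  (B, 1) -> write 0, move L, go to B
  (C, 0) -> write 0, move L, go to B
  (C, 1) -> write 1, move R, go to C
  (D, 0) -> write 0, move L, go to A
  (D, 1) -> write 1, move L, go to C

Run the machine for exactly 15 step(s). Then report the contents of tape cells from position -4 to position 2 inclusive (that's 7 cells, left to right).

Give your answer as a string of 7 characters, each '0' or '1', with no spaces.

Step 1: in state A at pos 1, read 0 -> (A,0)->write 1,move L,goto A. Now: state=A, head=0, tape[-4..2]=0110010 (head:     ^)
Step 2: in state A at pos 0, read 0 -> (A,0)->write 1,move L,goto A. Now: state=A, head=-1, tape[-4..2]=0110110 (head:    ^)
Step 3: in state A at pos -1, read 0 -> (A,0)->write 1,move L,goto A. Now: state=A, head=-2, tape[-4..2]=0111110 (head:   ^)
Step 4: in state A at pos -2, read 1 -> (A,1)->write 1,move L,goto C. Now: state=C, head=-3, tape[-4..2]=0111110 (head:  ^)
Step 5: in state C at pos -3, read 1 -> (C,1)->write 1,move R,goto C. Now: state=C, head=-2, tape[-4..2]=0111110 (head:   ^)
Step 6: in state C at pos -2, read 1 -> (C,1)->write 1,move R,goto C. Now: state=C, head=-1, tape[-4..2]=0111110 (head:    ^)
Step 7: in state C at pos -1, read 1 -> (C,1)->write 1,move R,goto C. Now: state=C, head=0, tape[-4..2]=0111110 (head:     ^)
Step 8: in state C at pos 0, read 1 -> (C,1)->write 1,move R,goto C. Now: state=C, head=1, tape[-4..2]=0111110 (head:      ^)
Step 9: in state C at pos 1, read 1 -> (C,1)->write 1,move R,goto C. Now: state=C, head=2, tape[-4..3]=01111100 (head:       ^)
Step 10: in state C at pos 2, read 0 -> (C,0)->write 0,move L,goto B. Now: state=B, head=1, tape[-4..3]=01111100 (head:      ^)
Step 11: in state B at pos 1, read 1 -> (B,1)->write 0,move L,goto B. Now: state=B, head=0, tape[-4..3]=01111000 (head:     ^)
Step 12: in state B at pos 0, read 1 -> (B,1)->write 0,move L,goto B. Now: state=B, head=-1, tape[-4..3]=01110000 (head:    ^)
Step 13: in state B at pos -1, read 1 -> (B,1)->write 0,move L,goto B. Now: state=B, head=-2, tape[-4..3]=01100000 (head:   ^)
Step 14: in state B at pos -2, read 1 -> (B,1)->write 0,move L,goto B. Now: state=B, head=-3, tape[-4..3]=01000000 (head:  ^)
Step 15: in state B at pos -3, read 1 -> (B,1)->write 0,move L,goto B. Now: state=B, head=-4, tape[-5..3]=000000000 (head:  ^)

Answer: 0000000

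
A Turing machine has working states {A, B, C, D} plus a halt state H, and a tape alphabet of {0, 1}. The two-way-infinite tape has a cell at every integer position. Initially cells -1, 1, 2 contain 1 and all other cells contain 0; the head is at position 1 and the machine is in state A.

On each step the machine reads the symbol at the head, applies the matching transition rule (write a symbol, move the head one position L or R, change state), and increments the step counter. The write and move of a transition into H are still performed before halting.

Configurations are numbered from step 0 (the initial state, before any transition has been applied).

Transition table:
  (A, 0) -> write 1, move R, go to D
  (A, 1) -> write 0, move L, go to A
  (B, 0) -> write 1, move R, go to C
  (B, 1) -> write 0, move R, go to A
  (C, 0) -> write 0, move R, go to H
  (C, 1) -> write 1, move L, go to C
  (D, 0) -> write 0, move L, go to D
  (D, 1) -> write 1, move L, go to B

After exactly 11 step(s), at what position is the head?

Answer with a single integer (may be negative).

Step 1: in state A at pos 1, read 1 -> (A,1)->write 0,move L,goto A. Now: state=A, head=0, tape[-2..3]=010010 (head:   ^)
Step 2: in state A at pos 0, read 0 -> (A,0)->write 1,move R,goto D. Now: state=D, head=1, tape[-2..3]=011010 (head:    ^)
Step 3: in state D at pos 1, read 0 -> (D,0)->write 0,move L,goto D. Now: state=D, head=0, tape[-2..3]=011010 (head:   ^)
Step 4: in state D at pos 0, read 1 -> (D,1)->write 1,move L,goto B. Now: state=B, head=-1, tape[-2..3]=011010 (head:  ^)
Step 5: in state B at pos -1, read 1 -> (B,1)->write 0,move R,goto A. Now: state=A, head=0, tape[-2..3]=001010 (head:   ^)
Step 6: in state A at pos 0, read 1 -> (A,1)->write 0,move L,goto A. Now: state=A, head=-1, tape[-2..3]=000010 (head:  ^)
Step 7: in state A at pos -1, read 0 -> (A,0)->write 1,move R,goto D. Now: state=D, head=0, tape[-2..3]=010010 (head:   ^)
Step 8: in state D at pos 0, read 0 -> (D,0)->write 0,move L,goto D. Now: state=D, head=-1, tape[-2..3]=010010 (head:  ^)
Step 9: in state D at pos -1, read 1 -> (D,1)->write 1,move L,goto B. Now: state=B, head=-2, tape[-3..3]=0010010 (head:  ^)
Step 10: in state B at pos -2, read 0 -> (B,0)->write 1,move R,goto C. Now: state=C, head=-1, tape[-3..3]=0110010 (head:   ^)
Step 11: in state C at pos -1, read 1 -> (C,1)->write 1,move L,goto C. Now: state=C, head=-2, tape[-3..3]=0110010 (head:  ^)

Answer: -2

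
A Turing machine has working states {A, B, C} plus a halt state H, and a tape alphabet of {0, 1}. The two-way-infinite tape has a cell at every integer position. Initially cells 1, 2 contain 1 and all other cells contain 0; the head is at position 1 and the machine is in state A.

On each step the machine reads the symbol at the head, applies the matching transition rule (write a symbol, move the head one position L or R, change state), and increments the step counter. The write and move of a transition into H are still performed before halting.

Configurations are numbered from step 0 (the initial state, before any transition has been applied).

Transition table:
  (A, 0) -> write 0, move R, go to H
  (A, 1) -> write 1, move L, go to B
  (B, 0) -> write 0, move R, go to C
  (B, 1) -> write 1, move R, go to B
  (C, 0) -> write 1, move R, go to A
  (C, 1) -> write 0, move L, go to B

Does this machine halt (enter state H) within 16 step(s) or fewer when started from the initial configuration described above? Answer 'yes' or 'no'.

Answer: yes

Derivation:
Step 1: in state A at pos 1, read 1 -> (A,1)->write 1,move L,goto B. Now: state=B, head=0, tape[-1..3]=00110 (head:  ^)
Step 2: in state B at pos 0, read 0 -> (B,0)->write 0,move R,goto C. Now: state=C, head=1, tape[-1..3]=00110 (head:   ^)
Step 3: in state C at pos 1, read 1 -> (C,1)->write 0,move L,goto B. Now: state=B, head=0, tape[-1..3]=00010 (head:  ^)
Step 4: in state B at pos 0, read 0 -> (B,0)->write 0,move R,goto C. Now: state=C, head=1, tape[-1..3]=00010 (head:   ^)
Step 5: in state C at pos 1, read 0 -> (C,0)->write 1,move R,goto A. Now: state=A, head=2, tape[-1..3]=00110 (head:    ^)
Step 6: in state A at pos 2, read 1 -> (A,1)->write 1,move L,goto B. Now: state=B, head=1, tape[-1..3]=00110 (head:   ^)
Step 7: in state B at pos 1, read 1 -> (B,1)->write 1,move R,goto B. Now: state=B, head=2, tape[-1..3]=00110 (head:    ^)
Step 8: in state B at pos 2, read 1 -> (B,1)->write 1,move R,goto B. Now: state=B, head=3, tape[-1..4]=001100 (head:     ^)
Step 9: in state B at pos 3, read 0 -> (B,0)->write 0,move R,goto C. Now: state=C, head=4, tape[-1..5]=0011000 (head:      ^)
Step 10: in state C at pos 4, read 0 -> (C,0)->write 1,move R,goto A. Now: state=A, head=5, tape[-1..6]=00110100 (head:       ^)
Step 11: in state A at pos 5, read 0 -> (A,0)->write 0,move R,goto H. Now: state=H, head=6, tape[-1..7]=001101000 (head:        ^)
State H reached at step 11; 11 <= 16 -> yes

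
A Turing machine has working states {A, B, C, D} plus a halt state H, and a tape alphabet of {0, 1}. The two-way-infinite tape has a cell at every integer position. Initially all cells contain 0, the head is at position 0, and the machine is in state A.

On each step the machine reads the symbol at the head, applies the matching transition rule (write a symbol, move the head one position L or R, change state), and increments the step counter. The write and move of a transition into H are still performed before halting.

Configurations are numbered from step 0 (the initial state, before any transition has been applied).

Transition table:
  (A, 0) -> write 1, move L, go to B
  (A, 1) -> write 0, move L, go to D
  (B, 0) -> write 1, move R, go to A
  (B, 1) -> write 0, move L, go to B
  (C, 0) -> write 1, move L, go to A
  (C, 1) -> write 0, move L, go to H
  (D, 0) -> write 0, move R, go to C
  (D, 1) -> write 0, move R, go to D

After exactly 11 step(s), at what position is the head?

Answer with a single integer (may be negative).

Step 1: in state A at pos 0, read 0 -> (A,0)->write 1,move L,goto B. Now: state=B, head=-1, tape[-2..1]=0010 (head:  ^)
Step 2: in state B at pos -1, read 0 -> (B,0)->write 1,move R,goto A. Now: state=A, head=0, tape[-2..1]=0110 (head:   ^)
Step 3: in state A at pos 0, read 1 -> (A,1)->write 0,move L,goto D. Now: state=D, head=-1, tape[-2..1]=0100 (head:  ^)
Step 4: in state D at pos -1, read 1 -> (D,1)->write 0,move R,goto D. Now: state=D, head=0, tape[-2..1]=0000 (head:   ^)
Step 5: in state D at pos 0, read 0 -> (D,0)->write 0,move R,goto C. Now: state=C, head=1, tape[-2..2]=00000 (head:    ^)
Step 6: in state C at pos 1, read 0 -> (C,0)->write 1,move L,goto A. Now: state=A, head=0, tape[-2..2]=00010 (head:   ^)
Step 7: in state A at pos 0, read 0 -> (A,0)->write 1,move L,goto B. Now: state=B, head=-1, tape[-2..2]=00110 (head:  ^)
Step 8: in state B at pos -1, read 0 -> (B,0)->write 1,move R,goto A. Now: state=A, head=0, tape[-2..2]=01110 (head:   ^)
Step 9: in state A at pos 0, read 1 -> (A,1)->write 0,move L,goto D. Now: state=D, head=-1, tape[-2..2]=01010 (head:  ^)
Step 10: in state D at pos -1, read 1 -> (D,1)->write 0,move R,goto D. Now: state=D, head=0, tape[-2..2]=00010 (head:   ^)
Step 11: in state D at pos 0, read 0 -> (D,0)->write 0,move R,goto C. Now: state=C, head=1, tape[-2..2]=00010 (head:    ^)

Answer: 1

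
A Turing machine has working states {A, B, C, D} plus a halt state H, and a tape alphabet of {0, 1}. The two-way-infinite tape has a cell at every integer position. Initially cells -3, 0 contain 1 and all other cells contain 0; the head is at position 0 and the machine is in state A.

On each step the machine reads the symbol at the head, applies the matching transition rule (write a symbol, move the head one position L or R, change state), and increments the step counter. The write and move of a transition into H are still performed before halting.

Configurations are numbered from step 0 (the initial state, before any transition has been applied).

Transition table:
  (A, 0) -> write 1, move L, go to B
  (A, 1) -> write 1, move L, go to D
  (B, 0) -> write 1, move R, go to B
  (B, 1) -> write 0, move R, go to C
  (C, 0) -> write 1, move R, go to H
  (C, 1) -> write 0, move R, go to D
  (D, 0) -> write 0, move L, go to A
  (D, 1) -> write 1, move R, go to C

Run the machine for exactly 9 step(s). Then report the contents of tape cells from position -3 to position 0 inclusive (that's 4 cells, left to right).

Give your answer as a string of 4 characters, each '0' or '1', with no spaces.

Answer: 1001

Derivation:
Step 1: in state A at pos 0, read 1 -> (A,1)->write 1,move L,goto D. Now: state=D, head=-1, tape[-4..1]=010010 (head:    ^)
Step 2: in state D at pos -1, read 0 -> (D,0)->write 0,move L,goto A. Now: state=A, head=-2, tape[-4..1]=010010 (head:   ^)
Step 3: in state A at pos -2, read 0 -> (A,0)->write 1,move L,goto B. Now: state=B, head=-3, tape[-4..1]=011010 (head:  ^)
Step 4: in state B at pos -3, read 1 -> (B,1)->write 0,move R,goto C. Now: state=C, head=-2, tape[-4..1]=001010 (head:   ^)
Step 5: in state C at pos -2, read 1 -> (C,1)->write 0,move R,goto D. Now: state=D, head=-1, tape[-4..1]=000010 (head:    ^)
Step 6: in state D at pos -1, read 0 -> (D,0)->write 0,move L,goto A. Now: state=A, head=-2, tape[-4..1]=000010 (head:   ^)
Step 7: in state A at pos -2, read 0 -> (A,0)->write 1,move L,goto B. Now: state=B, head=-3, tape[-4..1]=001010 (head:  ^)
Step 8: in state B at pos -3, read 0 -> (B,0)->write 1,move R,goto B. Now: state=B, head=-2, tape[-4..1]=011010 (head:   ^)
Step 9: in state B at pos -2, read 1 -> (B,1)->write 0,move R,goto C. Now: state=C, head=-1, tape[-4..1]=010010 (head:    ^)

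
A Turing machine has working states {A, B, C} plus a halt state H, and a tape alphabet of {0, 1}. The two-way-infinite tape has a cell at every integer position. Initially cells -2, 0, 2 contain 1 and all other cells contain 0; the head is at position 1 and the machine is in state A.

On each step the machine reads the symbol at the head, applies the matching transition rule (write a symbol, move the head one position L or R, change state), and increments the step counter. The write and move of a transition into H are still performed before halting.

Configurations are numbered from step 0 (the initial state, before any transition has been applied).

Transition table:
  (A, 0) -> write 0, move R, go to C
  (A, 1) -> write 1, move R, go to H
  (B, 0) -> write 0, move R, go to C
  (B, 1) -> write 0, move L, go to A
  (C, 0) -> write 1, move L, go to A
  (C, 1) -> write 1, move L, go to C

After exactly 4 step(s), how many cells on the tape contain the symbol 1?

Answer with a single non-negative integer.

Answer: 4

Derivation:
Step 1: in state A at pos 1, read 0 -> (A,0)->write 0,move R,goto C. Now: state=C, head=2, tape[-3..3]=0101010 (head:      ^)
Step 2: in state C at pos 2, read 1 -> (C,1)->write 1,move L,goto C. Now: state=C, head=1, tape[-3..3]=0101010 (head:     ^)
Step 3: in state C at pos 1, read 0 -> (C,0)->write 1,move L,goto A. Now: state=A, head=0, tape[-3..3]=0101110 (head:    ^)
Step 4: in state A at pos 0, read 1 -> (A,1)->write 1,move R,goto H. Now: state=H, head=1, tape[-3..3]=0101110 (head:     ^)
Cells containing 1 after step 4: {-2, 0, 1, 2} -> 4 cell(s)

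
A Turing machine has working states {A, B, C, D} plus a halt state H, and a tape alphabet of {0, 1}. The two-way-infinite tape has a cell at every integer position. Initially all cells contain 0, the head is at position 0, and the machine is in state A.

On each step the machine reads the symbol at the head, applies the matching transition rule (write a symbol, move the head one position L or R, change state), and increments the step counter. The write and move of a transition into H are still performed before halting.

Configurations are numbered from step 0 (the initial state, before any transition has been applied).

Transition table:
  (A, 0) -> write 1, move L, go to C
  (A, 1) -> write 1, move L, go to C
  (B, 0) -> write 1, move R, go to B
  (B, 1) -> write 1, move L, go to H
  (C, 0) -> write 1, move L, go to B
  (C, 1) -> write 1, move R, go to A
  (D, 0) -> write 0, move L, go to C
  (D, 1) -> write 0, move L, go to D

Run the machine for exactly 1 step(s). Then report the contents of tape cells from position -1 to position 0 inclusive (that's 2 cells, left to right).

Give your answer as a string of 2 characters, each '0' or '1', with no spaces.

Step 1: in state A at pos 0, read 0 -> (A,0)->write 1,move L,goto C. Now: state=C, head=-1, tape[-2..1]=0010 (head:  ^)

Answer: 01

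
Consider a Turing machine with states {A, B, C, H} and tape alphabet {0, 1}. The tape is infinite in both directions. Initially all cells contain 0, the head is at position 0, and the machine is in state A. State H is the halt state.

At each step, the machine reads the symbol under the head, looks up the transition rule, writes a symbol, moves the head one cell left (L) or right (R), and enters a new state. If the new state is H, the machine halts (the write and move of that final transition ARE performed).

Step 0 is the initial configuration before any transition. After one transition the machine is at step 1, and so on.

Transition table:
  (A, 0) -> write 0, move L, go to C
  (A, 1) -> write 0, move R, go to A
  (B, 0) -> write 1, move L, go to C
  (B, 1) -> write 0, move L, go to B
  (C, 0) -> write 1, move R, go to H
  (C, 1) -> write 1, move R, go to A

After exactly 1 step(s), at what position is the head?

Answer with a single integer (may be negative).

Answer: -1

Derivation:
Step 1: in state A at pos 0, read 0 -> (A,0)->write 0,move L,goto C. Now: state=C, head=-1, tape[-2..1]=0000 (head:  ^)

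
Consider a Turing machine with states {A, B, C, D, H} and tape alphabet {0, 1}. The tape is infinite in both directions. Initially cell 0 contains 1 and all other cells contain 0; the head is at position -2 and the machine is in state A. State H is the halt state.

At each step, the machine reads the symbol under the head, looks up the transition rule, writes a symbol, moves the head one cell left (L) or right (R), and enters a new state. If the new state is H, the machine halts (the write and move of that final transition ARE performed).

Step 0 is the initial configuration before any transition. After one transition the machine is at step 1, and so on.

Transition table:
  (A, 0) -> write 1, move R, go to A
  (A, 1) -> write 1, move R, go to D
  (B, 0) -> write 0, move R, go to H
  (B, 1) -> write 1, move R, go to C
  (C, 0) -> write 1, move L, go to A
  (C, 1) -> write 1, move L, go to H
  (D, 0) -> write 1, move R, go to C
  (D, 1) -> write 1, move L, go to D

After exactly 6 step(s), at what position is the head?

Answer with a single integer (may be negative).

Step 1: in state A at pos -2, read 0 -> (A,0)->write 1,move R,goto A. Now: state=A, head=-1, tape[-3..1]=01010 (head:   ^)
Step 2: in state A at pos -1, read 0 -> (A,0)->write 1,move R,goto A. Now: state=A, head=0, tape[-3..1]=01110 (head:    ^)
Step 3: in state A at pos 0, read 1 -> (A,1)->write 1,move R,goto D. Now: state=D, head=1, tape[-3..2]=011100 (head:     ^)
Step 4: in state D at pos 1, read 0 -> (D,0)->write 1,move R,goto C. Now: state=C, head=2, tape[-3..3]=0111100 (head:      ^)
Step 5: in state C at pos 2, read 0 -> (C,0)->write 1,move L,goto A. Now: state=A, head=1, tape[-3..3]=0111110 (head:     ^)
Step 6: in state A at pos 1, read 1 -> (A,1)->write 1,move R,goto D. Now: state=D, head=2, tape[-3..3]=0111110 (head:      ^)

Answer: 2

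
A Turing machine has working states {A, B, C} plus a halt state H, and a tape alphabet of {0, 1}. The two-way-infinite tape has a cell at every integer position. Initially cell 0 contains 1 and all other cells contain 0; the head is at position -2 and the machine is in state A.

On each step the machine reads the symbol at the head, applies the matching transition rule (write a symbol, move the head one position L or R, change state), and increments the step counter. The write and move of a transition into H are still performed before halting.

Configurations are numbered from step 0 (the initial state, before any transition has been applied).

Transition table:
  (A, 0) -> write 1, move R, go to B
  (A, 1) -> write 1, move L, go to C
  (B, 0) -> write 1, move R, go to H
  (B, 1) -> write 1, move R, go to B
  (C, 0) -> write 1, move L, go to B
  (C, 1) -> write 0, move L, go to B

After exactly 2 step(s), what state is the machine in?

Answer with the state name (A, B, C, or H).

Answer: H

Derivation:
Step 1: in state A at pos -2, read 0 -> (A,0)->write 1,move R,goto B. Now: state=B, head=-1, tape[-3..1]=01010 (head:   ^)
Step 2: in state B at pos -1, read 0 -> (B,0)->write 1,move R,goto H. Now: state=H, head=0, tape[-3..1]=01110 (head:    ^)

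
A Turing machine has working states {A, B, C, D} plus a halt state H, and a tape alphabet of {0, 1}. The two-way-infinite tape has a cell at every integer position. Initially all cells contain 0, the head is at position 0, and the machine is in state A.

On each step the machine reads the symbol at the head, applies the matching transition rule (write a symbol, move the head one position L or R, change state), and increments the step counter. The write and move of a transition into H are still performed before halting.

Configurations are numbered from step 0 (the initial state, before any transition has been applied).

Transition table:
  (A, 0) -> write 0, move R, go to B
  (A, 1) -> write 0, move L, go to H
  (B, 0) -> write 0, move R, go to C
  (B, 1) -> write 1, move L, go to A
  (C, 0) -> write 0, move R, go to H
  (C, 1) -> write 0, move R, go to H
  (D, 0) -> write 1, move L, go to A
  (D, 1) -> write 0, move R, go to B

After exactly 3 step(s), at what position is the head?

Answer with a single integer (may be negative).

Step 1: in state A at pos 0, read 0 -> (A,0)->write 0,move R,goto B. Now: state=B, head=1, tape[-1..2]=0000 (head:   ^)
Step 2: in state B at pos 1, read 0 -> (B,0)->write 0,move R,goto C. Now: state=C, head=2, tape[-1..3]=00000 (head:    ^)
Step 3: in state C at pos 2, read 0 -> (C,0)->write 0,move R,goto H. Now: state=H, head=3, tape[-1..4]=000000 (head:     ^)

Answer: 3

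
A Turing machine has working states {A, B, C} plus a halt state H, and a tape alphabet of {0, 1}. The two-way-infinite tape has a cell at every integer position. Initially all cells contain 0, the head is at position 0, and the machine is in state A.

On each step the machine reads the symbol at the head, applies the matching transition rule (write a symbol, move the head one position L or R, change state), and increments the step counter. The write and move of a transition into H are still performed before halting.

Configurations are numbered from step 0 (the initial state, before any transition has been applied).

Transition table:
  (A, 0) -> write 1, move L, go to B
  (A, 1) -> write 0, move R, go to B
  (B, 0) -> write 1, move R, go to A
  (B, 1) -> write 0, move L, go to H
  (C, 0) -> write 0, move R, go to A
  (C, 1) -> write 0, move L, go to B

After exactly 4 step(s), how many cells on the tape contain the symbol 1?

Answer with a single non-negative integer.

Answer: 2

Derivation:
Step 1: in state A at pos 0, read 0 -> (A,0)->write 1,move L,goto B. Now: state=B, head=-1, tape[-2..1]=0010 (head:  ^)
Step 2: in state B at pos -1, read 0 -> (B,0)->write 1,move R,goto A. Now: state=A, head=0, tape[-2..1]=0110 (head:   ^)
Step 3: in state A at pos 0, read 1 -> (A,1)->write 0,move R,goto B. Now: state=B, head=1, tape[-2..2]=01000 (head:    ^)
Step 4: in state B at pos 1, read 0 -> (B,0)->write 1,move R,goto A. Now: state=A, head=2, tape[-2..3]=010100 (head:     ^)
Cells containing 1 after step 4: {-1, 1} -> 2 cell(s)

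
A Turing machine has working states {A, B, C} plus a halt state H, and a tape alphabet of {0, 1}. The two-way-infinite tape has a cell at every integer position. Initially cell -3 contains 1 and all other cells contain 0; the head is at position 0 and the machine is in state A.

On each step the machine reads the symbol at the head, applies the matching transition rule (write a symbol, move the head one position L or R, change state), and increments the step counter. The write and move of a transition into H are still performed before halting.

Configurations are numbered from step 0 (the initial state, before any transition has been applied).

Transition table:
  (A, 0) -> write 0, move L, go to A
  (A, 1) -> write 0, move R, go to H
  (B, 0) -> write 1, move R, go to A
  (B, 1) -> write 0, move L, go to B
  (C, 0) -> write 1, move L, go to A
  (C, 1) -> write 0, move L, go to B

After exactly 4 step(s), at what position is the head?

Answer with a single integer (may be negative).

Answer: -2

Derivation:
Step 1: in state A at pos 0, read 0 -> (A,0)->write 0,move L,goto A. Now: state=A, head=-1, tape[-4..1]=010000 (head:    ^)
Step 2: in state A at pos -1, read 0 -> (A,0)->write 0,move L,goto A. Now: state=A, head=-2, tape[-4..1]=010000 (head:   ^)
Step 3: in state A at pos -2, read 0 -> (A,0)->write 0,move L,goto A. Now: state=A, head=-3, tape[-4..1]=010000 (head:  ^)
Step 4: in state A at pos -3, read 1 -> (A,1)->write 0,move R,goto H. Now: state=H, head=-2, tape[-4..1]=000000 (head:   ^)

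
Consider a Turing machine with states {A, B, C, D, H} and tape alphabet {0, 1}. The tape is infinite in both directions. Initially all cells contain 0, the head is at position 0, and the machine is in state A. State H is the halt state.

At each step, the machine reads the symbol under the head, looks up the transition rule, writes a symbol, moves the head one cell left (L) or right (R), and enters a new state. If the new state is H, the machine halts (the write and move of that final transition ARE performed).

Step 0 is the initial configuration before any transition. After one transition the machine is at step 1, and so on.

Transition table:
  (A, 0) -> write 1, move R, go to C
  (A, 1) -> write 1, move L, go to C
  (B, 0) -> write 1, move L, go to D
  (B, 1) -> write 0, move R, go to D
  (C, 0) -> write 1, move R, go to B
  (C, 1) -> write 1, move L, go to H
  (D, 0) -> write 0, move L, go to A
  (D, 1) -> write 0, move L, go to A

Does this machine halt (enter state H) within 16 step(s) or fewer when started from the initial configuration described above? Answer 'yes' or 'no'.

Step 1: in state A at pos 0, read 0 -> (A,0)->write 1,move R,goto C. Now: state=C, head=1, tape[-1..2]=0100 (head:   ^)
Step 2: in state C at pos 1, read 0 -> (C,0)->write 1,move R,goto B. Now: state=B, head=2, tape[-1..3]=01100 (head:    ^)
Step 3: in state B at pos 2, read 0 -> (B,0)->write 1,move L,goto D. Now: state=D, head=1, tape[-1..3]=01110 (head:   ^)
Step 4: in state D at pos 1, read 1 -> (D,1)->write 0,move L,goto A. Now: state=A, head=0, tape[-1..3]=01010 (head:  ^)
Step 5: in state A at pos 0, read 1 -> (A,1)->write 1,move L,goto C. Now: state=C, head=-1, tape[-2..3]=001010 (head:  ^)
Step 6: in state C at pos -1, read 0 -> (C,0)->write 1,move R,goto B. Now: state=B, head=0, tape[-2..3]=011010 (head:   ^)
Step 7: in state B at pos 0, read 1 -> (B,1)->write 0,move R,goto D. Now: state=D, head=1, tape[-2..3]=010010 (head:    ^)
Step 8: in state D at pos 1, read 0 -> (D,0)->write 0,move L,goto A. Now: state=A, head=0, tape[-2..3]=010010 (head:   ^)
Step 9: in state A at pos 0, read 0 -> (A,0)->write 1,move R,goto C. Now: state=C, head=1, tape[-2..3]=011010 (head:    ^)
Step 10: in state C at pos 1, read 0 -> (C,0)->write 1,move R,goto B. Now: state=B, head=2, tape[-2..3]=011110 (head:     ^)
Step 11: in state B at pos 2, read 1 -> (B,1)->write 0,move R,goto D. Now: state=D, head=3, tape[-2..4]=0111000 (head:      ^)
Step 12: in state D at pos 3, read 0 -> (D,0)->write 0,move L,goto A. Now: state=A, head=2, tape[-2..4]=0111000 (head:     ^)
Step 13: in state A at pos 2, read 0 -> (A,0)->write 1,move R,goto C. Now: state=C, head=3, tape[-2..4]=0111100 (head:      ^)
Step 14: in state C at pos 3, read 0 -> (C,0)->write 1,move R,goto B. Now: state=B, head=4, tape[-2..5]=01111100 (head:       ^)
Step 15: in state B at pos 4, read 0 -> (B,0)->write 1,move L,goto D. Now: state=D, head=3, tape[-2..5]=01111110 (head:      ^)
Step 16: in state D at pos 3, read 1 -> (D,1)->write 0,move L,goto A. Now: state=A, head=2, tape[-2..5]=01111010 (head:     ^)
After 16 step(s): state = A (not H) -> not halted within 16 -> no

Answer: no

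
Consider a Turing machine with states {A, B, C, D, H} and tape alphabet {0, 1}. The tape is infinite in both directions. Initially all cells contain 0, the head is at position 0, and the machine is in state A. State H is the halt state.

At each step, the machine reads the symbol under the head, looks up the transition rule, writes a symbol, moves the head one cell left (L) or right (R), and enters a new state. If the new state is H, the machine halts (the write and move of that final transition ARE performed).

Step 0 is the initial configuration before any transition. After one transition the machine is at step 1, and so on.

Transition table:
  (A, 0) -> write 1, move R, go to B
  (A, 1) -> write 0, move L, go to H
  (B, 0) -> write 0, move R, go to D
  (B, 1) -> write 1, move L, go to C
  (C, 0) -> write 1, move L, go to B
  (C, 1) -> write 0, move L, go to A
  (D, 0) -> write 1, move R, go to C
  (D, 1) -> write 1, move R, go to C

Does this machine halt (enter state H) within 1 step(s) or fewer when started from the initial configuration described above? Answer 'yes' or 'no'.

Answer: no

Derivation:
Step 1: in state A at pos 0, read 0 -> (A,0)->write 1,move R,goto B. Now: state=B, head=1, tape[-1..2]=0100 (head:   ^)
After 1 step(s): state = B (not H) -> not halted within 1 -> no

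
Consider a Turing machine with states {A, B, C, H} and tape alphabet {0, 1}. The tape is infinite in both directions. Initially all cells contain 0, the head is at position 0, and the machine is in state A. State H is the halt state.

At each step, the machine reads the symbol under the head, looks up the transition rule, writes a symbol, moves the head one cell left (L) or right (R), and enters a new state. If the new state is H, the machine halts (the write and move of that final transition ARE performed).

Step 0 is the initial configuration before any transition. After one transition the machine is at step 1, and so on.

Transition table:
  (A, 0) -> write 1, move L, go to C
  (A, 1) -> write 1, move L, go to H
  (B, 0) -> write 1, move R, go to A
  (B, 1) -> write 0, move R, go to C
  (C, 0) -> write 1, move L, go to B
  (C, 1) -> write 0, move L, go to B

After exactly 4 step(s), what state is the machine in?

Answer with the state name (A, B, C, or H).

Step 1: in state A at pos 0, read 0 -> (A,0)->write 1,move L,goto C. Now: state=C, head=-1, tape[-2..1]=0010 (head:  ^)
Step 2: in state C at pos -1, read 0 -> (C,0)->write 1,move L,goto B. Now: state=B, head=-2, tape[-3..1]=00110 (head:  ^)
Step 3: in state B at pos -2, read 0 -> (B,0)->write 1,move R,goto A. Now: state=A, head=-1, tape[-3..1]=01110 (head:   ^)
Step 4: in state A at pos -1, read 1 -> (A,1)->write 1,move L,goto H. Now: state=H, head=-2, tape[-3..1]=01110 (head:  ^)

Answer: H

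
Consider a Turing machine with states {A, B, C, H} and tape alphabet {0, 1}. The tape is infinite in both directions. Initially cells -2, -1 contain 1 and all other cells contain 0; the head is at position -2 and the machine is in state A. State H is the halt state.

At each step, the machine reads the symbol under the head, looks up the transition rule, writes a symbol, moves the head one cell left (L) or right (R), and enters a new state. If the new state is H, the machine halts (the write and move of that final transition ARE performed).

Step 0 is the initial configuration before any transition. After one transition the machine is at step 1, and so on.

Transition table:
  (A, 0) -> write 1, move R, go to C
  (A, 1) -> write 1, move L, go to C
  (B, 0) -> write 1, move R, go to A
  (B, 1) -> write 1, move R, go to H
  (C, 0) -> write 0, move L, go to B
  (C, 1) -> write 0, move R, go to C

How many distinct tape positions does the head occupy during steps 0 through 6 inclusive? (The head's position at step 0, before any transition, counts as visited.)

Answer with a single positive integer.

Step 1: in state A at pos -2, read 1 -> (A,1)->write 1,move L,goto C. Now: state=C, head=-3, tape[-4..0]=00110 (head:  ^)
Step 2: in state C at pos -3, read 0 -> (C,0)->write 0,move L,goto B. Now: state=B, head=-4, tape[-5..0]=000110 (head:  ^)
Step 3: in state B at pos -4, read 0 -> (B,0)->write 1,move R,goto A. Now: state=A, head=-3, tape[-5..0]=010110 (head:   ^)
Step 4: in state A at pos -3, read 0 -> (A,0)->write 1,move R,goto C. Now: state=C, head=-2, tape[-5..0]=011110 (head:    ^)
Step 5: in state C at pos -2, read 1 -> (C,1)->write 0,move R,goto C. Now: state=C, head=-1, tape[-5..0]=011010 (head:     ^)
Step 6: in state C at pos -1, read 1 -> (C,1)->write 0,move R,goto C. Now: state=C, head=0, tape[-5..1]=0110000 (head:      ^)
Head positions at steps 0..6: starting at -2, distinct positions visited = {-4, -3, -2, -1, 0} -> 5 position(s)

Answer: 5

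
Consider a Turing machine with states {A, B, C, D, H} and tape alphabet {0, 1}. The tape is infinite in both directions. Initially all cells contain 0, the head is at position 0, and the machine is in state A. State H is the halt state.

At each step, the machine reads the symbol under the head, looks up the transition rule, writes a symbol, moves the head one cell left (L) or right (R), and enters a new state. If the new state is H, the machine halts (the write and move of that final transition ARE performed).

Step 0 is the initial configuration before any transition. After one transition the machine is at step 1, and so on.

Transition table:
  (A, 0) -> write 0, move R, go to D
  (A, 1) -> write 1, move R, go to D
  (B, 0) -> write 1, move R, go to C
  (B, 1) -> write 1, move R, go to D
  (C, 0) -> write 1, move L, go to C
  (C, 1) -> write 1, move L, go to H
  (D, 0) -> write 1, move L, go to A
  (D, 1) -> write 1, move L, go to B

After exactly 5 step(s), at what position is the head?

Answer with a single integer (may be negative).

Answer: 1

Derivation:
Step 1: in state A at pos 0, read 0 -> (A,0)->write 0,move R,goto D. Now: state=D, head=1, tape[-1..2]=0000 (head:   ^)
Step 2: in state D at pos 1, read 0 -> (D,0)->write 1,move L,goto A. Now: state=A, head=0, tape[-1..2]=0010 (head:  ^)
Step 3: in state A at pos 0, read 0 -> (A,0)->write 0,move R,goto D. Now: state=D, head=1, tape[-1..2]=0010 (head:   ^)
Step 4: in state D at pos 1, read 1 -> (D,1)->write 1,move L,goto B. Now: state=B, head=0, tape[-1..2]=0010 (head:  ^)
Step 5: in state B at pos 0, read 0 -> (B,0)->write 1,move R,goto C. Now: state=C, head=1, tape[-1..2]=0110 (head:   ^)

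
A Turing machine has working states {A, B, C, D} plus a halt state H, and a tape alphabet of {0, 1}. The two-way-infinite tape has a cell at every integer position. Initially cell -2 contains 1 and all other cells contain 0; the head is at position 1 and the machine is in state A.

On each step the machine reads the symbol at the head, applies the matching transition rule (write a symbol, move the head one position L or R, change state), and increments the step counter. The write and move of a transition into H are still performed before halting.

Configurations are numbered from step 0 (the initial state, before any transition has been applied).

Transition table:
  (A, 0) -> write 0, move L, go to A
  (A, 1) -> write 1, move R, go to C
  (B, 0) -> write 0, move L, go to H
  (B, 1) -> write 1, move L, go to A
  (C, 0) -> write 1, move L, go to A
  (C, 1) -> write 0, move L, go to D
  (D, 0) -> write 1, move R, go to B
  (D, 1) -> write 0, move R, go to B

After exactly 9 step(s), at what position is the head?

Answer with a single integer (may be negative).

Step 1: in state A at pos 1, read 0 -> (A,0)->write 0,move L,goto A. Now: state=A, head=0, tape[-3..2]=010000 (head:    ^)
Step 2: in state A at pos 0, read 0 -> (A,0)->write 0,move L,goto A. Now: state=A, head=-1, tape[-3..2]=010000 (head:   ^)
Step 3: in state A at pos -1, read 0 -> (A,0)->write 0,move L,goto A. Now: state=A, head=-2, tape[-3..2]=010000 (head:  ^)
Step 4: in state A at pos -2, read 1 -> (A,1)->write 1,move R,goto C. Now: state=C, head=-1, tape[-3..2]=010000 (head:   ^)
Step 5: in state C at pos -1, read 0 -> (C,0)->write 1,move L,goto A. Now: state=A, head=-2, tape[-3..2]=011000 (head:  ^)
Step 6: in state A at pos -2, read 1 -> (A,1)->write 1,move R,goto C. Now: state=C, head=-1, tape[-3..2]=011000 (head:   ^)
Step 7: in state C at pos -1, read 1 -> (C,1)->write 0,move L,goto D. Now: state=D, head=-2, tape[-3..2]=010000 (head:  ^)
Step 8: in state D at pos -2, read 1 -> (D,1)->write 0,move R,goto B. Now: state=B, head=-1, tape[-3..2]=000000 (head:   ^)
Step 9: in state B at pos -1, read 0 -> (B,0)->write 0,move L,goto H. Now: state=H, head=-2, tape[-3..2]=000000 (head:  ^)

Answer: -2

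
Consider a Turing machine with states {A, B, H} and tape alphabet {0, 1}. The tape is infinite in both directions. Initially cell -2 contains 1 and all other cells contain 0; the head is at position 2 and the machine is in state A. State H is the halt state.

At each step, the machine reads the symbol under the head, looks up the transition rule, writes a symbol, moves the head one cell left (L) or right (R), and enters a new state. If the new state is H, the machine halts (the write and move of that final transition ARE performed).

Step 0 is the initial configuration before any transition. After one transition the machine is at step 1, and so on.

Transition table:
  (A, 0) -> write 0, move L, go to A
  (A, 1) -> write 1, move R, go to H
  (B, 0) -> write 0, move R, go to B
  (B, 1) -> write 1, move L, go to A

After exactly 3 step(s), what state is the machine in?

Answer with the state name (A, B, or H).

Step 1: in state A at pos 2, read 0 -> (A,0)->write 0,move L,goto A. Now: state=A, head=1, tape[-3..3]=0100000 (head:     ^)
Step 2: in state A at pos 1, read 0 -> (A,0)->write 0,move L,goto A. Now: state=A, head=0, tape[-3..3]=0100000 (head:    ^)
Step 3: in state A at pos 0, read 0 -> (A,0)->write 0,move L,goto A. Now: state=A, head=-1, tape[-3..3]=0100000 (head:   ^)

Answer: A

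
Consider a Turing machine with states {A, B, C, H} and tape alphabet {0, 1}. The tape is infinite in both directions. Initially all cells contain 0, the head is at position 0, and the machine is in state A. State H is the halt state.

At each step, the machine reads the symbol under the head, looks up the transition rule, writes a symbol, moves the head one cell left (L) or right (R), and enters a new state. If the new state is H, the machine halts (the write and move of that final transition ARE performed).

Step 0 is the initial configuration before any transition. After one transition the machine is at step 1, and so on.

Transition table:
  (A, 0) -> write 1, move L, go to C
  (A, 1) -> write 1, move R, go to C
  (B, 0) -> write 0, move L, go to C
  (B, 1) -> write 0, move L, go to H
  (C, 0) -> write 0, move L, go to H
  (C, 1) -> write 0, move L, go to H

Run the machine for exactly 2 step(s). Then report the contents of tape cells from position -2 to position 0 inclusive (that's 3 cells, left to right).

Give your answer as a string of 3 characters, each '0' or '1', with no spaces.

Answer: 001

Derivation:
Step 1: in state A at pos 0, read 0 -> (A,0)->write 1,move L,goto C. Now: state=C, head=-1, tape[-2..1]=0010 (head:  ^)
Step 2: in state C at pos -1, read 0 -> (C,0)->write 0,move L,goto H. Now: state=H, head=-2, tape[-3..1]=00010 (head:  ^)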